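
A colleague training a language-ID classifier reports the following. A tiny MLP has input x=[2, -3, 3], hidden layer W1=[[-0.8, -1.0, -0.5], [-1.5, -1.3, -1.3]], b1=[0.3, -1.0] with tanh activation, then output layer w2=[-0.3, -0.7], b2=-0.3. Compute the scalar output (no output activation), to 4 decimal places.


z1[0] = (-0.8)·(2) + (-1.0)·(-3) + (-0.5)·(3) + 0.3 = 0.2
z1[1] = (-1.5)·(2) + (-1.3)·(-3) + (-1.3)·(3) - 1.0 = -4.0
h = tanh(z1) = [0.1974, -0.9993]
output = (-0.3)·(0.1974) + (-0.7)·(-0.9993) - 0.3 = 0.3403

0.3403


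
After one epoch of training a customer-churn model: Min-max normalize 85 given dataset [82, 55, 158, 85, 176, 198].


min=55, max=198
(85-55)/(198-55) = 30/143 = 0.2098

0.2098


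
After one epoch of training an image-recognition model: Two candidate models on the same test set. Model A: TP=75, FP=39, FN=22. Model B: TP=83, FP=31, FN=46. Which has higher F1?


Model A: P=75/114=0.6579, R=75/97=0.7732, F1=2PR/(P+R)=2TP/(2TP+FP+FN)=150/211=0.7109
Model B: P=83/114=0.7281, R=83/129=0.6434, F1=2PR/(P+R)=2TP/(2TP+FP+FN)=166/243=0.6831
0.7109 > 0.6831 → Model A

Model A


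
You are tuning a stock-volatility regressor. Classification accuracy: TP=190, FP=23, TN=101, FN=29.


Accuracy = (TP+TN)/(TP+TN+FP+FN)
= (190+101)/(343)
= 291/343 = 84.84%

84.84%


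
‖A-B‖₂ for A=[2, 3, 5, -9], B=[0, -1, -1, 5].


d = √((2-0)² + (3+ 1)² + (5+ 1)² + (-9-5)²)
  = √(4 + 16 + 36 + 196)
  = √252 = 15.8745

15.8745


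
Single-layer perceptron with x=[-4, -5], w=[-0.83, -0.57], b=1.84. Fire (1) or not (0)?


z = (-4)·(-0.83) + (-5)·(-0.57) + 1.84
  = 8.01
step(z) = 1 (z≥0)

1


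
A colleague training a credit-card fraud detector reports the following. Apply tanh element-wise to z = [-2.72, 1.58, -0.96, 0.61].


tanh(-2.72) = -0.9914
tanh(1.58) = 0.9186
tanh(-0.96) = -0.7443
tanh(0.61) = 0.5441
result = [-0.9914, 0.9186, -0.7443, 0.5441]

[-0.9914, 0.9186, -0.7443, 0.5441]


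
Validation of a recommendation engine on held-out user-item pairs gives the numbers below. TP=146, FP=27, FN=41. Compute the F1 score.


Precision = 146/173 = 0.8439
Recall = 146/187 = 0.7807
F1 = 2·P·R/(P+R) = 2·TP/(2·TP+FP+FN) = 292/(292+27+41) = 292/360 = 0.8111

0.8111


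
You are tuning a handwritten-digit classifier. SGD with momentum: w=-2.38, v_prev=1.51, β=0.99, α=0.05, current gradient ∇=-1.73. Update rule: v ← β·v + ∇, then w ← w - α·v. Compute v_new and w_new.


v_new = 0.99·1.51 - 1.73 = 1.4949 - 1.73 = -0.2351
w_new = -2.38 - 0.05·-0.2351 = -2.38 + 0.011755 = -2.368245

v_new=-0.2351, w_new=-2.368245


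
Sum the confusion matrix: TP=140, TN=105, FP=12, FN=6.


Total = TP + TN + FP + FN
= 140 + 105 + 12 + 6
= 263
(Predicted positive: 152, predicted negative: 111)

263


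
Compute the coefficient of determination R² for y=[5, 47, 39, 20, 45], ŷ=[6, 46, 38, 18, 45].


ȳ = 31.2
SS_res = Σ(y-ŷ)² = 7
SS_tot = Σ(y-ȳ)² = 1312.8
R² = 1 - SS_res/SS_tot = 1 - 0.0053 = 0.9947

0.9947


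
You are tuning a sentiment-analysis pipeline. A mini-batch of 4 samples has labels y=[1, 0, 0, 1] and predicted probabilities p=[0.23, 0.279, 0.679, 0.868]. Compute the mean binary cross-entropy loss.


L[0] = -ln(0.23) = 1.4697
L[1] = -ln(1-0.279) = -ln(0.721) = 0.3271
L[2] = -ln(1-0.679) = -ln(0.321) = 1.1363
L[3] = -ln(0.868) = 0.1416
mean = (1.4697 + 0.3271 + 1.1363 + 0.1416)/4 = 0.7687

0.7687


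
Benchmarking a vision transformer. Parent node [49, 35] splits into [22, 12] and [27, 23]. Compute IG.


Parent = [49, 35], H_parent = 0.9799
H_left = 0.9367 (n=34), H_right = 0.9954 (n=50)
H_children = (34/84)·0.9367 + (50/84)·0.9954 = 0.9716
IG = 0.9799 - 0.9716 = 0.0083

0.0083


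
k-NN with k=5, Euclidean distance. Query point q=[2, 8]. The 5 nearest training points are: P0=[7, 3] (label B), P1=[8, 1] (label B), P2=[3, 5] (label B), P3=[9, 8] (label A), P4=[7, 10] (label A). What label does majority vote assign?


d(q,P0) = 7.0711  (label B)
d(q,P1) = 9.2195  (label B)
d(q,P2) = 3.1623  (label B)
d(q,P3) = 7.0  (label A)
d(q,P4) = 5.3852  (label A)
Votes: A=2, B=3
Majority → B

B


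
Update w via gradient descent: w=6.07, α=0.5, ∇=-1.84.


w_new = w - α·∇
= 6.07 - 0.5·-1.84
= 6.07 + 0.92
= 6.99

6.99


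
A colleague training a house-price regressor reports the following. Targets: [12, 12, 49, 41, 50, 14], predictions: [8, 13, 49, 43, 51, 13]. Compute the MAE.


Absolute errors: |12-8|=4, |12-13|=1, |49-49|=0, |41-43|=2, |50-51|=1, |14-13|=1
Sum = 9
MAE = 9/6 = 3/2

3/2


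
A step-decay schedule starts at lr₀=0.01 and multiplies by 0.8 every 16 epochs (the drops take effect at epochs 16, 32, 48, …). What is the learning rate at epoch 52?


n_drops = ⌊52/16⌋ = 3
lr = 0.01·0.8^3 = 0.01·0.512 = 0.00512

0.00512


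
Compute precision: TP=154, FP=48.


Precision = TP/(TP+FP)
= 154/(154+48)
= 154/202 = 76.24%

76.24%


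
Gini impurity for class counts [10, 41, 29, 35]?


Probabilities: [10/115, 41/115, 29/115, 35/115] ≈ [0.087, 0.3565, 0.2522, 0.3043]
Σpᵢ² = (100 + 1681 + 841 + 1225)/115² = 3847/13225
Gini = 1 - Σpᵢ² = 1 - 3847/13225 = 0.7091

0.7091


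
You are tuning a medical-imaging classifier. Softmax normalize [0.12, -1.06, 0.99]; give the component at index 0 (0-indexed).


Exponentials: e^0.12=1.1275, e^-1.06=0.3465, e^0.99=2.6912
Sum = 4.1652
Softmax = [0.2707, 0.0832, 0.6461]
p[0] = 1.1275/4.1652 = 0.2707

0.2707


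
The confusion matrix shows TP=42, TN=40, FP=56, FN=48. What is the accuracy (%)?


Accuracy = (TP+TN)/(TP+TN+FP+FN)
= (42+40)/(186)
= 82/186 = 44.09%

44.09%


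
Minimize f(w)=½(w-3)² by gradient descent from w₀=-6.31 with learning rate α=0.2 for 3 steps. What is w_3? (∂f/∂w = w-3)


step 1: grad = -6.31-3 = -9.31; w = -6.31 - 0.2·(-9.31) = -4.448
step 2: grad = -4.448-3 = -7.448; w = -4.448 - 0.2·(-7.448) = -2.9584
step 3: grad = -2.9584-3 = -5.9584; w = -2.9584 - 0.2·(-5.9584) = -1.76672

-1.76672


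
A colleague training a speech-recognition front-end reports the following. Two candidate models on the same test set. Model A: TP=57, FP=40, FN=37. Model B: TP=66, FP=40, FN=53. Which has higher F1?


Model A: P=57/97=0.5876, R=57/94=0.6064, F1=2PR/(P+R)=2TP/(2TP+FP+FN)=114/191=0.5969
Model B: P=66/106=0.6226, R=66/119=0.5546, F1=2PR/(P+R)=2TP/(2TP+FP+FN)=132/225=0.5867
0.5969 > 0.5867 → Model A

Model A


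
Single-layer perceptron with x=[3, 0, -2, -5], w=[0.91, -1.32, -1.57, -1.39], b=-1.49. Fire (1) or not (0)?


z = (3)·(0.91) + (0)·(-1.32) + (-2)·(-1.57) + (-5)·(-1.39) - 1.49
  = 11.33
step(z) = 1 (z≥0)

1


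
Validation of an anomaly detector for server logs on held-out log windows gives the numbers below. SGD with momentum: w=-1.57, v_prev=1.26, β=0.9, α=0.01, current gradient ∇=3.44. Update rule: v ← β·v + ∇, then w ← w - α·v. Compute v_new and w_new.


v_new = 0.9·1.26 + 3.44 = 1.134 + 3.44 = 4.574
w_new = -1.57 - 0.01·4.574 = -1.57 - 0.04574 = -1.61574

v_new=4.574, w_new=-1.61574


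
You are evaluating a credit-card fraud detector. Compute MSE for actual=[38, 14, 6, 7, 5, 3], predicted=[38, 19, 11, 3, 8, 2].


Squared errors: (38-38)²=0, (14-19)²=25, (6-11)²=25, (7-3)²=16, (5-8)²=9, (3-2)²=1
Sum = 76
MSE = 76/6 = 38/3

38/3


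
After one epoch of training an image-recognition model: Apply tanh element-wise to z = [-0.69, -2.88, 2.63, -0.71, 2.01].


tanh(-0.69) = -0.598
tanh(-2.88) = -0.9937
tanh(2.63) = 0.9897
tanh(-0.71) = -0.6107
tanh(2.01) = 0.9647
result = [-0.598, -0.9937, 0.9897, -0.6107, 0.9647]

[-0.598, -0.9937, 0.9897, -0.6107, 0.9647]


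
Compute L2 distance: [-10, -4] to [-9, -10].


d = √((-10+ 9)² + (-4+ 10)²)
  = √(1 + 36)
  = √37 = 6.0828

6.0828


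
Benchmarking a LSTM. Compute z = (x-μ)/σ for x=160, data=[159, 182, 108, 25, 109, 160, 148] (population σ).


μ = 127.2857, σ = 48.7961
z = (160 - 127.2857)/48.7961 = 0.6704

0.6704


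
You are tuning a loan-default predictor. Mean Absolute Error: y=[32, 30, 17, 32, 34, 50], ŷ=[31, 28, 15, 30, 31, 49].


Absolute errors: |32-31|=1, |30-28|=2, |17-15|=2, |32-30|=2, |34-31|=3, |50-49|=1
Sum = 11
MAE = 11/6 = 11/6

11/6


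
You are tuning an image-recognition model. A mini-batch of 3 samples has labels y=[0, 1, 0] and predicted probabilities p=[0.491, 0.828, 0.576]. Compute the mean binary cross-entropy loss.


L[0] = -ln(1-0.491) = -ln(0.509) = 0.6753
L[1] = -ln(0.828) = 0.1887
L[2] = -ln(1-0.576) = -ln(0.424) = 0.858
mean = (0.6753 + 0.1887 + 0.858)/3 = 0.574

0.574


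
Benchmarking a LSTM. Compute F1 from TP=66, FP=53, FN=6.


Precision = 66/119 = 0.5546
Recall = 66/72 = 0.9167
F1 = 2·P·R/(P+R) = 2·TP/(2·TP+FP+FN) = 132/(132+53+6) = 132/191 = 0.6911

0.6911


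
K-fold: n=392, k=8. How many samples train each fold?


Fold size = 392/8 = 49
Training per fold = 392 - 49 = 343

343


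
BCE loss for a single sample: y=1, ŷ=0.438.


BCE = -[y·ln(p) + (1-y)·ln(1-p)]
= -1·ln(0.438) - 0
= -ln(0.438) = 0.8255

0.8255


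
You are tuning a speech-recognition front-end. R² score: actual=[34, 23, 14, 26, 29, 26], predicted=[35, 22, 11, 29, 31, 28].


ȳ = 25.3333
SS_res = Σ(y-ŷ)² = 28
SS_tot = Σ(y-ȳ)² = 223.33
R² = 1 - SS_res/SS_tot = 1 - 0.1254 = 0.8746

0.8746


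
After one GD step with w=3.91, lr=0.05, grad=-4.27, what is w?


w_new = w - α·∇
= 3.91 - 0.05·-4.27
= 3.91 + 0.2135
= 4.1235

4.1235


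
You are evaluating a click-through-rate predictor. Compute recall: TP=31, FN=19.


Recall = TP/(TP+FN)
= 31/(31+19)
= 31/50 = 62.0%

62.0%


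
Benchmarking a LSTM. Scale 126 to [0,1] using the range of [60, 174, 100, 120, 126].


min=60, max=174
(126-60)/(174-60) = 66/114 = 0.5789

0.5789


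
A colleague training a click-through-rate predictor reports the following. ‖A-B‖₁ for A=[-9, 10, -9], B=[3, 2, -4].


d = |-9-3| + |10-2| + |-9+ 4|
  = 12 + 8 + 5
  = 25

25


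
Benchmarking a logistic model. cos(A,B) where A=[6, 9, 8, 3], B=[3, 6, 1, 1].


A·B = 6·3 + 9·6 + 8·1 + 3·1 = 83
‖A‖ = √190 = 13.784, ‖B‖ = √47 = 6.8557
cos = 83/(√190·√47) = 83/√8930 = 0.8783

0.8783


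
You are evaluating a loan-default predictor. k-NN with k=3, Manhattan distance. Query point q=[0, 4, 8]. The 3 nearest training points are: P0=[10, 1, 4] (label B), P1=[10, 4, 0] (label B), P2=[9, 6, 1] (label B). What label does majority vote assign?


d(q,P0) = 17  (label B)
d(q,P1) = 18  (label B)
d(q,P2) = 18  (label B)
Votes: A=0, B=3
Majority → B

B


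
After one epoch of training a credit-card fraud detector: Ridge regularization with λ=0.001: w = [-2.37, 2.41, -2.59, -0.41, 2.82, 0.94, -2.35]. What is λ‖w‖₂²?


‖w‖₂² = (-2.37)² + (2.41)² + (-2.59)² + (-0.41)² + (2.82)² + (0.94)² + (-2.35)²
     = 5.6169 + 5.8081 + 6.7081 + 0.1681 + 7.9524 + 0.8836 + 5.5225
     = 32.6597
λ·‖w‖₂² = 0.001·32.6597 = 0.03266

0.03266


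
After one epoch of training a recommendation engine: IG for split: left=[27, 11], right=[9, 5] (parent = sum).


Parent = [36, 16], H_parent = 0.8905
H_left = 0.868 (n=38), H_right = 0.9403 (n=14)
H_children = (38/52)·0.868 + (14/52)·0.9403 = 0.8875
IG = 0.8905 - 0.8875 = 0.003

0.003


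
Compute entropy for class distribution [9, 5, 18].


Probabilities: [9/32, 5/32, 18/32] ≈ [0.2812, 0.1562, 0.5625]
H = -((9/32)·log₂(9/32) + (5/32)·log₂(5/32) + (18/32)·log₂(18/32))
  = 1.4001 bits

1.4001 bits


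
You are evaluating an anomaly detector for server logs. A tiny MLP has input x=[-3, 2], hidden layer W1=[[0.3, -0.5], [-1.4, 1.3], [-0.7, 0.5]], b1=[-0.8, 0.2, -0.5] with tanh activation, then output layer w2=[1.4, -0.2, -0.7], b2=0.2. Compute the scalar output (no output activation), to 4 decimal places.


z1[0] = (0.3)·(-3) + (-0.5)·(2) - 0.8 = -2.7
z1[1] = (-1.4)·(-3) + (1.3)·(2) + 0.2 = 7.0
z1[2] = (-0.7)·(-3) + (0.5)·(2) - 0.5 = 2.6
h = tanh(z1) = [-0.991, 1.0, 0.989]
output = (1.4)·(-0.991) + (-0.2)·(1.0) + (-0.7)·(0.989) + 0.2 = -2.0797

-2.0797


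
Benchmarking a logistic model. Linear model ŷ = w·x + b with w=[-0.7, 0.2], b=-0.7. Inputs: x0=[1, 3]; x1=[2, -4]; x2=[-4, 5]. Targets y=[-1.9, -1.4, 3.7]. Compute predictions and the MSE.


ŷ0 = (-0.7)·(1) + (0.2)·(3) - 0.7 = -0.8
ŷ1 = (-0.7)·(2) + (0.2)·(-4) - 0.7 = -2.9
ŷ2 = (-0.7)·(-4) + (0.2)·(5) - 0.7 = 3.1
errors² = [1.21, 2.25, 0.36]
MSE = 3.8200/3 = 1.2733

1.2733


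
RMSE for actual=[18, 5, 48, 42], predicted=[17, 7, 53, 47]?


MSE = 55/4 = 13.75
RMSE = √(55/4) = 3.7081

3.7081


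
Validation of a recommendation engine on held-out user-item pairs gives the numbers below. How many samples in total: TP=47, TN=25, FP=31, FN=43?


Total = TP + TN + FP + FN
= 47 + 25 + 31 + 43
= 146
(Predicted positive: 78, predicted negative: 68)

146


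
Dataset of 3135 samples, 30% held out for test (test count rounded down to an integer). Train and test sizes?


Test = ⌊3135·30/100⌋ = 940
Train = 3135 - 940 = 2195

Train: 2195, Test: 940


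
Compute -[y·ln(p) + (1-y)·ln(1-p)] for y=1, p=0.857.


BCE = -[y·ln(p) + (1-y)·ln(1-p)]
= -1·ln(0.857) - 0
= -ln(0.857) = 0.1543

0.1543


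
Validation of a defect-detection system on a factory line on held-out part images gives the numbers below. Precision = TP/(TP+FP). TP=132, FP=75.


Precision = TP/(TP+FP)
= 132/(132+75)
= 132/207 = 63.77%

63.77%


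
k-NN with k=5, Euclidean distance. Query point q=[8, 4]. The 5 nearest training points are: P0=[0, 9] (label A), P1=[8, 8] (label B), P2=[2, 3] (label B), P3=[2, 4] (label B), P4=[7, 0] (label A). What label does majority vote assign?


d(q,P0) = 9.434  (label A)
d(q,P1) = 4.0  (label B)
d(q,P2) = 6.0828  (label B)
d(q,P3) = 6.0  (label B)
d(q,P4) = 4.1231  (label A)
Votes: A=2, B=3
Majority → B

B


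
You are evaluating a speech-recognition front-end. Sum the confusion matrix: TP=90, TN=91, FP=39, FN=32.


Total = TP + TN + FP + FN
= 90 + 91 + 39 + 32
= 252
(Predicted positive: 129, predicted negative: 123)

252


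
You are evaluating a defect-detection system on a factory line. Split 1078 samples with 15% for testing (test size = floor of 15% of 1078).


Test = ⌊1078·15/100⌋ = 161
Train = 1078 - 161 = 917

Train: 917, Test: 161


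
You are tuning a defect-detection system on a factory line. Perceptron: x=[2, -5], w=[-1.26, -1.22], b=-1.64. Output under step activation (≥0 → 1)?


z = (2)·(-1.26) + (-5)·(-1.22) - 1.64
  = 1.94
step(z) = 1 (z≥0)

1


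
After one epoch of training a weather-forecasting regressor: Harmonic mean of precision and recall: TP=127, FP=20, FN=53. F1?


Precision = 127/147 = 0.8639
Recall = 127/180 = 0.7056
F1 = 2·P·R/(P+R) = 2·TP/(2·TP+FP+FN) = 254/(254+20+53) = 254/327 = 0.7768

0.7768


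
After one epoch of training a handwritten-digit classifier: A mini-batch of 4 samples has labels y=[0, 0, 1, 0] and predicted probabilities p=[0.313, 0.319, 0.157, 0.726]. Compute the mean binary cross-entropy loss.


L[0] = -ln(1-0.313) = -ln(0.687) = 0.3754
L[1] = -ln(1-0.319) = -ln(0.681) = 0.3842
L[2] = -ln(0.157) = 1.8515
L[3] = -ln(1-0.726) = -ln(0.274) = 1.2946
mean = (0.3754 + 0.3842 + 1.8515 + 1.2946)/4 = 0.9764

0.9764


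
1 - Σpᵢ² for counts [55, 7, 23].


Probabilities: [55/85, 7/85, 23/85] ≈ [0.6471, 0.0824, 0.2706]
Σpᵢ² = (3025 + 49 + 529)/85² = 3603/7225
Gini = 1 - Σpᵢ² = 1 - 3603/7225 = 0.5013

0.5013


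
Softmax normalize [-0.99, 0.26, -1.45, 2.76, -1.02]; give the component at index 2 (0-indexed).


Exponentials: e^-0.99=0.3716, e^0.26=1.2969, e^-1.45=0.2346, e^2.76=15.7998, e^-1.02=0.3606
Sum = 18.0635
Softmax = [0.0206, 0.0718, 0.013, 0.8747, 0.02]
p[2] = 0.2346/18.0635 = 0.013

0.013


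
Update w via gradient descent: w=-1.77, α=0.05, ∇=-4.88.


w_new = w - α·∇
= -1.77 - 0.05·-4.88
= -1.77 + 0.244
= -1.526

-1.526


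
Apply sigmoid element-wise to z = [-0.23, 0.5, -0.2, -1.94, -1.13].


σ(-0.23) = 1/(1+e^0.23) = 0.4428
σ(0.5) = 1/(1+e^-0.5) = 0.6225
σ(-0.2) = 1/(1+e^0.2) = 0.4502
σ(-1.94) = 1/(1+e^1.94) = 0.1256
σ(-1.13) = 1/(1+e^1.13) = 0.2442
result = [0.4428, 0.6225, 0.4502, 0.1256, 0.2442]

[0.4428, 0.6225, 0.4502, 0.1256, 0.2442]


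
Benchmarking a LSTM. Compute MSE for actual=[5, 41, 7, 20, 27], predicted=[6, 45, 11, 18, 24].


Squared errors: (5-6)²=1, (41-45)²=16, (7-11)²=16, (20-18)²=4, (27-24)²=9
Sum = 46
MSE = 46/5 = 46/5

46/5


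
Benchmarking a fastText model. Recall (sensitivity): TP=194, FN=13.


Recall = TP/(TP+FN)
= 194/(194+13)
= 194/207 = 93.72%

93.72%


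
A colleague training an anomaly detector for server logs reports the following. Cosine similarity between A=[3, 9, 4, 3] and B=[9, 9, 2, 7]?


A·B = 3·9 + 9·9 + 4·2 + 3·7 = 137
‖A‖ = √115 = 10.7238, ‖B‖ = √215 = 14.6629
cos = 137/(√115·√215) = 137/√24725 = 0.8713

0.8713


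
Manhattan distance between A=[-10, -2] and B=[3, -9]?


d = |-10-3| + |-2+ 9|
  = 13 + 7
  = 20

20


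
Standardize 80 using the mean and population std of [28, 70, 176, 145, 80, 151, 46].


μ = 99.4286, σ = 53.1839
z = (80 - 99.4286)/53.1839 = -0.3653

-0.3653


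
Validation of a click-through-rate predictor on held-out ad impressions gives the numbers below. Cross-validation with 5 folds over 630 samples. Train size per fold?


Fold size = 630/5 = 126
Training per fold = 630 - 126 = 504

504


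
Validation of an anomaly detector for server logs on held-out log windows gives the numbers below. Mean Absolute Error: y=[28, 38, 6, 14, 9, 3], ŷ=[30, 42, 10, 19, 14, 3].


Absolute errors: |28-30|=2, |38-42|=4, |6-10|=4, |14-19|=5, |9-14|=5, |3-3|=0
Sum = 20
MAE = 20/6 = 10/3

10/3


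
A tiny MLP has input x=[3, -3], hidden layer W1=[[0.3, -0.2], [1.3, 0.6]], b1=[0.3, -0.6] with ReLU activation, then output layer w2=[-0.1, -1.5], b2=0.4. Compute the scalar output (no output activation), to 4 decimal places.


z1[0] = (0.3)·(3) + (-0.2)·(-3) + 0.3 = 1.8
z1[1] = (1.3)·(3) + (0.6)·(-3) - 0.6 = 1.5
h = ReLU(z1) = [1.8, 1.5]
output = (-0.1)·(1.8) + (-1.5)·(1.5) + 0.4 = -2.03

-2.03


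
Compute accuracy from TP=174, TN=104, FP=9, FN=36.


Accuracy = (TP+TN)/(TP+TN+FP+FN)
= (174+104)/(323)
= 278/323 = 86.07%

86.07%


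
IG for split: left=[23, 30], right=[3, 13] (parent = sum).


Parent = [26, 43], H_parent = 0.9558
H_left = 0.9874 (n=53), H_right = 0.6962 (n=16)
H_children = (53/69)·0.9874 + (16/69)·0.6962 = 0.9199
IG = 0.9558 - 0.9199 = 0.0359

0.0359


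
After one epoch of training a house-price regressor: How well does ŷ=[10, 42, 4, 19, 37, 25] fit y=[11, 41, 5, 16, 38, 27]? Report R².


ȳ = 23
SS_res = Σ(y-ŷ)² = 17
SS_tot = Σ(y-ȳ)² = 1082
R² = 1 - SS_res/SS_tot = 1 - 0.0157 = 0.9843

0.9843


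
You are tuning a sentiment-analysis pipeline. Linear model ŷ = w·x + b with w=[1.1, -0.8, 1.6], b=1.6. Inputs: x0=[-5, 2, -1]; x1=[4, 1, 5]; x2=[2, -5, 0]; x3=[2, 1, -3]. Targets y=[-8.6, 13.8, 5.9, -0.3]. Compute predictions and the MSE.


ŷ0 = (1.1)·(-5) + (-0.8)·(2) + (1.6)·(-1) + 1.6 = -7.1
ŷ1 = (1.1)·(4) + (-0.8)·(1) + (1.6)·(5) + 1.6 = 13.2
ŷ2 = (1.1)·(2) + (-0.8)·(-5) + (1.6)·(0) + 1.6 = 7.8
ŷ3 = (1.1)·(2) + (-0.8)·(1) + (1.6)·(-3) + 1.6 = -1.8
errors² = [2.25, 0.36, 3.61, 2.25]
MSE = 8.4700/4 = 2.1175

2.1175


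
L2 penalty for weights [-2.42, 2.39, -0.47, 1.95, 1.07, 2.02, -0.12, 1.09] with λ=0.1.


‖w‖₂² = (-2.42)² + (2.39)² + (-0.47)² + (1.95)² + (1.07)² + (2.02)² + (-0.12)² + (1.09)²
     = 5.8564 + 5.7121 + 0.2209 + 3.8025 + 1.1449 + 4.0804 + 0.0144 + 1.1881
     = 22.0197
λ·‖w‖₂² = 0.1·22.0197 = 2.20197

2.20197


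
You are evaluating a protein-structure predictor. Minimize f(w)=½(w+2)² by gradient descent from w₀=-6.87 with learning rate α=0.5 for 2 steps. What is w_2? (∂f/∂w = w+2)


step 1: grad = -6.87+2 = -4.87; w = -6.87 - 0.5·(-4.87) = -4.435
step 2: grad = -4.435+2 = -2.435; w = -4.435 - 0.5·(-2.435) = -3.2175

-3.2175


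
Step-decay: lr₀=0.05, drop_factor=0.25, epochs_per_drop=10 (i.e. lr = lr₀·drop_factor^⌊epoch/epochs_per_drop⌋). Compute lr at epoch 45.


n_drops = ⌊45/10⌋ = 4
lr = 0.05·0.25^4 = 0.05·0.00390625 = 0.0001953125

0.0001953125


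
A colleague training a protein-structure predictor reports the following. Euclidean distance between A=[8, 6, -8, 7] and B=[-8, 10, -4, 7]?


d = √((8+ 8)² + (6-10)² + (-8+ 4)² + (7-7)²)
  = √(256 + 16 + 16 + 0)
  = √288 = 16.9706

16.9706


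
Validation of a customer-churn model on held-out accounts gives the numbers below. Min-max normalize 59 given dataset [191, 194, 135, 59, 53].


min=53, max=194
(59-53)/(194-53) = 6/141 = 0.0426

0.0426


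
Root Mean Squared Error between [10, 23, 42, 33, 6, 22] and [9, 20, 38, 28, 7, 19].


MSE = 61/6 = 10.1667
RMSE = √(61/6) = 3.1885

3.1885


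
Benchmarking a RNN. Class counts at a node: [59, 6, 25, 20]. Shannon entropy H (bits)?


Probabilities: [59/110, 6/110, 25/110, 20/110] ≈ [0.5364, 0.0545, 0.2273, 0.1818]
H = -((59/110)·log₂(59/110) + (6/110)·log₂(6/110) + (25/110)·log₂(25/110) + (20/110)·log₂(20/110))
  = 1.6439 bits

1.6439 bits


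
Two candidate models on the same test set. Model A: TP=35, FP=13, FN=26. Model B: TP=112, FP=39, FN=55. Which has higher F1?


Model A: P=35/48=0.7292, R=35/61=0.5738, F1=2PR/(P+R)=2TP/(2TP+FP+FN)=70/109=0.6422
Model B: P=112/151=0.7417, R=112/167=0.6707, F1=2PR/(P+R)=2TP/(2TP+FP+FN)=224/318=0.7044
0.6422 < 0.7044 → Model B

Model B


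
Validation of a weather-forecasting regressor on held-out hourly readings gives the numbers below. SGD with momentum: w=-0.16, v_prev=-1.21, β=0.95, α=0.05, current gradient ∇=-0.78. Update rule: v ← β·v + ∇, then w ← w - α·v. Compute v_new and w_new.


v_new = 0.95·-1.21 - 0.78 = -1.1495 - 0.78 = -1.9295
w_new = -0.16 - 0.05·-1.9295 = -0.16 + 0.096475 = -0.063525

v_new=-1.9295, w_new=-0.063525


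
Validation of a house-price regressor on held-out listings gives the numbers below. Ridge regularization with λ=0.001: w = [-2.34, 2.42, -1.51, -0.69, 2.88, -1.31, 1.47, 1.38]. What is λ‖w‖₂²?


‖w‖₂² = (-2.34)² + (2.42)² + (-1.51)² + (-0.69)² + (2.88)² + (-1.31)² + (1.47)² + (1.38)²
     = 5.4756 + 5.8564 + 2.2801 + 0.4761 + 8.2944 + 1.7161 + 2.1609 + 1.9044
     = 28.164
λ·‖w‖₂² = 0.001·28.164 = 0.028164

0.028164


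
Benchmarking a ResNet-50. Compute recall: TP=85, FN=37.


Recall = TP/(TP+FN)
= 85/(85+37)
= 85/122 = 69.67%

69.67%


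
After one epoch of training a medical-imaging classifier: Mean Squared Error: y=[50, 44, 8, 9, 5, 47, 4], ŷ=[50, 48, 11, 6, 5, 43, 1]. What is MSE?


Squared errors: (50-50)²=0, (44-48)²=16, (8-11)²=9, (9-6)²=9, (5-5)²=0, (47-43)²=16, (4-1)²=9
Sum = 59
MSE = 59/7 = 59/7

59/7


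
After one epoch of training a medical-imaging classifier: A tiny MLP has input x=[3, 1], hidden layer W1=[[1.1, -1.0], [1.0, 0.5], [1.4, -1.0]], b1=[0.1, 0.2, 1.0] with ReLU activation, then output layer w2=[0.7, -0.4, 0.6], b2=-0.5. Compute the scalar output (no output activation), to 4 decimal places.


z1[0] = (1.1)·(3) + (-1.0)·(1) + 0.1 = 2.4
z1[1] = (1.0)·(3) + (0.5)·(1) + 0.2 = 3.7
z1[2] = (1.4)·(3) + (-1.0)·(1) + 1.0 = 4.2
h = ReLU(z1) = [2.4, 3.7, 4.2]
output = (0.7)·(2.4) + (-0.4)·(3.7) + (0.6)·(4.2) - 0.5 = 2.22

2.22


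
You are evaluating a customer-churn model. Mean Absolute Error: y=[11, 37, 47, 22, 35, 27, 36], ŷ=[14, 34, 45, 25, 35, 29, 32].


Absolute errors: |11-14|=3, |37-34|=3, |47-45|=2, |22-25|=3, |35-35|=0, |27-29|=2, |36-32|=4
Sum = 17
MAE = 17/7 = 17/7

17/7


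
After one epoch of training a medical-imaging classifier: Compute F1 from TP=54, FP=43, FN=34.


Precision = 54/97 = 0.5567
Recall = 54/88 = 0.6136
F1 = 2·P·R/(P+R) = 2·TP/(2·TP+FP+FN) = 108/(108+43+34) = 108/185 = 0.5838

0.5838


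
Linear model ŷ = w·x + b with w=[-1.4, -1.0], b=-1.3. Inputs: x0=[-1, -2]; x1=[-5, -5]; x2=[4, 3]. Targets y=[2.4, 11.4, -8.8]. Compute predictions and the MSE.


ŷ0 = (-1.4)·(-1) + (-1.0)·(-2) - 1.3 = 2.1
ŷ1 = (-1.4)·(-5) + (-1.0)·(-5) - 1.3 = 10.7
ŷ2 = (-1.4)·(4) + (-1.0)·(3) - 1.3 = -9.9
errors² = [0.09, 0.49, 1.21]
MSE = 1.7900/3 = 0.5967

0.5967


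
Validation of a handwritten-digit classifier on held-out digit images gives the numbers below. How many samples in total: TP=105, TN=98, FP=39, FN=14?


Total = TP + TN + FP + FN
= 105 + 98 + 39 + 14
= 256
(Predicted positive: 144, predicted negative: 112)

256


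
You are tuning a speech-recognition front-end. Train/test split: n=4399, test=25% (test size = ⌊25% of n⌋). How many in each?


Test = ⌊4399·25/100⌋ = 1099
Train = 4399 - 1099 = 3300

Train: 3300, Test: 1099


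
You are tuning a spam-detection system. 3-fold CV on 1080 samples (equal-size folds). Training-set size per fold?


Fold size = 1080/3 = 360
Training per fold = 1080 - 360 = 720

720


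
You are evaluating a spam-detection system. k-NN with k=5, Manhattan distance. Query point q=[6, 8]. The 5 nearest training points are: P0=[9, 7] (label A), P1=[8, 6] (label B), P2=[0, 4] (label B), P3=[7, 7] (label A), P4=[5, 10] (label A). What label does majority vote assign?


d(q,P0) = 4  (label A)
d(q,P1) = 4  (label B)
d(q,P2) = 10  (label B)
d(q,P3) = 2  (label A)
d(q,P4) = 3  (label A)
Votes: A=3, B=2
Majority → A

A


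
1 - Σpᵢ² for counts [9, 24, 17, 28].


Probabilities: [9/78, 24/78, 17/78, 28/78] ≈ [0.1154, 0.3077, 0.2179, 0.359]
Σpᵢ² = (81 + 576 + 289 + 784)/78² = 1730/6084
Gini = 1 - Σpᵢ² = 1 - 1730/6084 = 0.7156

0.7156


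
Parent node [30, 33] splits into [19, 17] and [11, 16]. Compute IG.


Parent = [30, 33], H_parent = 0.9984
H_left = 0.9978 (n=36), H_right = 0.9751 (n=27)
H_children = (36/63)·0.9978 + (27/63)·0.9751 = 0.9881
IG = 0.9984 - 0.9881 = 0.0103

0.0103


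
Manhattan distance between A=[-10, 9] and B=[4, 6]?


d = |-10-4| + |9-6|
  = 14 + 3
  = 17

17


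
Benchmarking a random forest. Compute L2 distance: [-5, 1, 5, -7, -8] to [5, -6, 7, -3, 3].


d = √((-5-5)² + (1+ 6)² + (5-7)² + (-7+ 3)² + (-8-3)²)
  = √(100 + 49 + 4 + 16 + 121)
  = √290 = 17.0294

17.0294


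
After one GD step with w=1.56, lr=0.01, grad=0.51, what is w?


w_new = w - α·∇
= 1.56 - 0.01·0.51
= 1.56 - 0.0051
= 1.5549

1.5549


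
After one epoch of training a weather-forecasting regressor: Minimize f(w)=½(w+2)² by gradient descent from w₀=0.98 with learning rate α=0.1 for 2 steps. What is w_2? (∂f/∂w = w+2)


step 1: grad = 0.98+2 = 2.98; w = 0.98 - 0.1·(2.98) = 0.682
step 2: grad = 0.682+2 = 2.682; w = 0.682 - 0.1·(2.682) = 0.4138

0.4138


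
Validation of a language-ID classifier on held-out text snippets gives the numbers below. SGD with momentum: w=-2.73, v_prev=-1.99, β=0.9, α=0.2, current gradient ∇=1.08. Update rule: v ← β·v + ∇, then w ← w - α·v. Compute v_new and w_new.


v_new = 0.9·-1.99 + 1.08 = -1.791 + 1.08 = -0.711
w_new = -2.73 - 0.2·-0.711 = -2.73 + 0.1422 = -2.5878

v_new=-0.711, w_new=-2.5878


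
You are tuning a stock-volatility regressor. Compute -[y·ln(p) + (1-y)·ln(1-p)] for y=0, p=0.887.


BCE = -[y·ln(p) + (1-y)·ln(1-p)]
= -0 - 1·ln(1-0.887)
= -ln(0.113) = 2.1804

2.1804


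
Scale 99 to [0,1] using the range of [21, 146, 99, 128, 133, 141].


min=21, max=146
(99-21)/(146-21) = 78/125 = 0.624

0.624


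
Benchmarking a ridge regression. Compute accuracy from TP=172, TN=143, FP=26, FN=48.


Accuracy = (TP+TN)/(TP+TN+FP+FN)
= (172+143)/(389)
= 315/389 = 80.98%

80.98%


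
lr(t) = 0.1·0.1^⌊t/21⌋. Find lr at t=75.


n_drops = ⌊75/21⌋ = 3
lr = 0.1·0.1^3 = 0.1·0.001 = 0.0001

0.0001


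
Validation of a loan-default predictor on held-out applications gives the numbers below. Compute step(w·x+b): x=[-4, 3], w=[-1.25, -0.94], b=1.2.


z = (-4)·(-1.25) + (3)·(-0.94) + 1.2
  = 3.38
step(z) = 1 (z≥0)

1


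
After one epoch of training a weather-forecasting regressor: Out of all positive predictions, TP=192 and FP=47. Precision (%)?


Precision = TP/(TP+FP)
= 192/(192+47)
= 192/239 = 80.33%

80.33%


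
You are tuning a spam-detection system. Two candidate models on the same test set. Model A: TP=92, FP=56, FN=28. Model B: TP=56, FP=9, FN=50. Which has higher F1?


Model A: P=92/148=0.6216, R=92/120=0.7667, F1=2PR/(P+R)=2TP/(2TP+FP+FN)=184/268=0.6866
Model B: P=56/65=0.8615, R=56/106=0.5283, F1=2PR/(P+R)=2TP/(2TP+FP+FN)=112/171=0.655
0.6866 > 0.655 → Model A

Model A


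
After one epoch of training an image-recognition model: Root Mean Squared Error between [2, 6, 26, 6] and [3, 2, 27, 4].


MSE = 22/4 = 5.5
RMSE = √(22/4) = 2.3452

2.3452


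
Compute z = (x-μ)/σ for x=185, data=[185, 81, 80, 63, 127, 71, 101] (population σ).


μ = 101.1429, σ = 39.4912
z = (185 - 101.1429)/39.4912 = 2.1234

2.1234


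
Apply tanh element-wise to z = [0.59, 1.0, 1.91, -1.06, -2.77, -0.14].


tanh(0.59) = 0.5299
tanh(1.0) = 0.7616
tanh(1.91) = 0.9571
tanh(-1.06) = -0.7857
tanh(-2.77) = -0.9922
tanh(-0.14) = -0.1391
result = [0.5299, 0.7616, 0.9571, -0.7857, -0.9922, -0.1391]

[0.5299, 0.7616, 0.9571, -0.7857, -0.9922, -0.1391]


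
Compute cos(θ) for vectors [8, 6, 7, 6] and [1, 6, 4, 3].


A·B = 8·1 + 6·6 + 7·4 + 6·3 = 90
‖A‖ = √185 = 13.6015, ‖B‖ = √62 = 7.874
cos = 90/(√185·√62) = 90/√11470 = 0.8404

0.8404


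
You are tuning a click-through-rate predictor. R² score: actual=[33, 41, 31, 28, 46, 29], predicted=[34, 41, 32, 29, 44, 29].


ȳ = 34.6667
SS_res = Σ(y-ŷ)² = 7
SS_tot = Σ(y-ȳ)² = 261.33
R² = 1 - SS_res/SS_tot = 1 - 0.0268 = 0.9732

0.9732


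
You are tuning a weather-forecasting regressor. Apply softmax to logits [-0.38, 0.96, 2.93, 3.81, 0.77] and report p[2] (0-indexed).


Exponentials: e^-0.38=0.6839, e^0.96=2.6117, e^2.93=18.7276, e^3.81=45.1504, e^0.77=2.1598
Sum = 69.3334
Softmax = [0.0099, 0.0377, 0.2701, 0.6512, 0.0312]
p[2] = 18.7276/69.3334 = 0.2701

0.2701


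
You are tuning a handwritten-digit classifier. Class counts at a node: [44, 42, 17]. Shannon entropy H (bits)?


Probabilities: [44/103, 42/103, 17/103] ≈ [0.4272, 0.4078, 0.165]
H = -((44/103)·log₂(44/103) + (42/103)·log₂(42/103) + (17/103)·log₂(17/103))
  = 1.4809 bits

1.4809 bits


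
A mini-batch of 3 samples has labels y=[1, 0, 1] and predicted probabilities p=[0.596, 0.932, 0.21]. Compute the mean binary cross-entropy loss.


L[0] = -ln(0.596) = 0.5175
L[1] = -ln(1-0.932) = -ln(0.068) = 2.6882
L[2] = -ln(0.21) = 1.5606
mean = (0.5175 + 2.6882 + 1.5606)/3 = 1.5888

1.5888


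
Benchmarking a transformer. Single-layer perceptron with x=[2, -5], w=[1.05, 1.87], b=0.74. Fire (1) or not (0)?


z = (2)·(1.05) + (-5)·(1.87) + 0.74
  = -6.51
step(z) = 0 (z<0)

0


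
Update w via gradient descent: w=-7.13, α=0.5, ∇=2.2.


w_new = w - α·∇
= -7.13 - 0.5·2.2
= -7.13 - 1.1
= -8.23

-8.23


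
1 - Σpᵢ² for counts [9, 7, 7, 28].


Probabilities: [9/51, 7/51, 7/51, 28/51] ≈ [0.1765, 0.1373, 0.1373, 0.549]
Σpᵢ² = (81 + 49 + 49 + 784)/51² = 963/2601
Gini = 1 - Σpᵢ² = 1 - 963/2601 = 0.6298

0.6298


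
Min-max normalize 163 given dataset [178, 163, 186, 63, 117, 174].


min=63, max=186
(163-63)/(186-63) = 100/123 = 0.813

0.813


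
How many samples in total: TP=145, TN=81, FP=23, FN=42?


Total = TP + TN + FP + FN
= 145 + 81 + 23 + 42
= 291
(Predicted positive: 168, predicted negative: 123)

291


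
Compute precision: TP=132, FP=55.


Precision = TP/(TP+FP)
= 132/(132+55)
= 132/187 = 70.59%

70.59%


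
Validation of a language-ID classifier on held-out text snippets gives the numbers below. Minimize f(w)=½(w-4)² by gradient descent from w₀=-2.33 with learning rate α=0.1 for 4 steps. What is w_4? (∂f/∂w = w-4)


step 1: grad = -2.33-4 = -6.33; w = -2.33 - 0.1·(-6.33) = -1.697
step 2: grad = -1.697-4 = -5.697; w = -1.697 - 0.1·(-5.697) = -1.1273
step 3: grad = -1.1273-4 = -5.1273; w = -1.1273 - 0.1·(-5.1273) = -0.61457
step 4: grad = -0.61457-4 = -4.61457; w = -0.61457 - 0.1·(-4.61457) = -0.153113

-0.153113


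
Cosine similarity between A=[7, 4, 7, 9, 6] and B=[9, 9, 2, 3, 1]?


A·B = 7·9 + 4·9 + 7·2 + 9·3 + 6·1 = 146
‖A‖ = √231 = 15.1987, ‖B‖ = √176 = 13.2665
cos = 146/(√231·√176) = 146/√40656 = 0.7241

0.7241


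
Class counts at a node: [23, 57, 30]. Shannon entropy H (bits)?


Probabilities: [23/110, 57/110, 30/110] ≈ [0.2091, 0.5182, 0.2727]
H = -((23/110)·log₂(23/110) + (57/110)·log₂(57/110) + (30/110)·log₂(30/110))
  = 1.4748 bits

1.4748 bits


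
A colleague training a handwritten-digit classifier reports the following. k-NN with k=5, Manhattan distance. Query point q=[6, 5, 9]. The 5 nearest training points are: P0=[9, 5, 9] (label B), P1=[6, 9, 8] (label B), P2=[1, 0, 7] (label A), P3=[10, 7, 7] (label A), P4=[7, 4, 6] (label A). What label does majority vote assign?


d(q,P0) = 3  (label B)
d(q,P1) = 5  (label B)
d(q,P2) = 12  (label A)
d(q,P3) = 8  (label A)
d(q,P4) = 5  (label A)
Votes: A=3, B=2
Majority → A

A


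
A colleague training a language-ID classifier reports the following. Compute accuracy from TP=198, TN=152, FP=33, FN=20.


Accuracy = (TP+TN)/(TP+TN+FP+FN)
= (198+152)/(403)
= 350/403 = 86.85%

86.85%


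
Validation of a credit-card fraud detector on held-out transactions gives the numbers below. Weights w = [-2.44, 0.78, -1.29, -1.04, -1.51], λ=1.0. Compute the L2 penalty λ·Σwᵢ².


‖w‖₂² = (-2.44)² + (0.78)² + (-1.29)² + (-1.04)² + (-1.51)²
     = 5.9536 + 0.6084 + 1.6641 + 1.0816 + 2.2801
     = 11.5878
λ·‖w‖₂² = 1.0·11.5878 = 11.5878

11.5878


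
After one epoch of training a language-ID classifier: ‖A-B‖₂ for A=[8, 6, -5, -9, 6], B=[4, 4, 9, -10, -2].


d = √((8-4)² + (6-4)² + (-5-9)² + (-9+ 10)² + (6+ 2)²)
  = √(16 + 4 + 196 + 1 + 64)
  = √281 = 16.7631

16.7631


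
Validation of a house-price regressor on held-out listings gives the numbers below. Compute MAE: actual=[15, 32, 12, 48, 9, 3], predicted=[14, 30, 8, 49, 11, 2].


Absolute errors: |15-14|=1, |32-30|=2, |12-8|=4, |48-49|=1, |9-11|=2, |3-2|=1
Sum = 11
MAE = 11/6 = 11/6

11/6


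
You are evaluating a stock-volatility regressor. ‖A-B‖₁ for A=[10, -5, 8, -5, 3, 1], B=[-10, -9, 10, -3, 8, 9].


d = |10+ 10| + |-5+ 9| + |8-10| + |-5+ 3| + |3-8| + |1-9|
  = 20 + 4 + 2 + 2 + 5 + 8
  = 41

41


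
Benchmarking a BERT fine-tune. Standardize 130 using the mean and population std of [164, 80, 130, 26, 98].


μ = 99.6, σ = 46.6373
z = (130 - 99.6)/46.6373 = 0.6518

0.6518


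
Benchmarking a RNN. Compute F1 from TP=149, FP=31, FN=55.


Precision = 149/180 = 0.8278
Recall = 149/204 = 0.7304
F1 = 2·P·R/(P+R) = 2·TP/(2·TP+FP+FN) = 298/(298+31+55) = 298/384 = 0.776

0.776


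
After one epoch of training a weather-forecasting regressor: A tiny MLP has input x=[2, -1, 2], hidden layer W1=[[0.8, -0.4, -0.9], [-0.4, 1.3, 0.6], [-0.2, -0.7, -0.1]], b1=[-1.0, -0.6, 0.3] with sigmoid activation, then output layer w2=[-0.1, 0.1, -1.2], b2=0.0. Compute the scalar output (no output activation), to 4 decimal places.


z1[0] = (0.8)·(2) + (-0.4)·(-1) + (-0.9)·(2) - 1.0 = -0.8
z1[1] = (-0.4)·(2) + (1.3)·(-1) + (0.6)·(2) - 0.6 = -1.5
z1[2] = (-0.2)·(2) + (-0.7)·(-1) + (-0.1)·(2) + 0.3 = 0.4
h = sigmoid(z1) = [0.31, 0.1824, 0.5987]
output = (-0.1)·(0.31) + (0.1)·(0.1824) + (-1.2)·(0.5987) + 0.0 = -0.7312

-0.7312


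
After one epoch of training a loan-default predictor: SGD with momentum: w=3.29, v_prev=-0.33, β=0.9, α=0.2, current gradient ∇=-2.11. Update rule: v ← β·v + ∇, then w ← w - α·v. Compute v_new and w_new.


v_new = 0.9·-0.33 - 2.11 = -0.297 - 2.11 = -2.407
w_new = 3.29 - 0.2·-2.407 = 3.29 + 0.4814 = 3.7714

v_new=-2.407, w_new=3.7714


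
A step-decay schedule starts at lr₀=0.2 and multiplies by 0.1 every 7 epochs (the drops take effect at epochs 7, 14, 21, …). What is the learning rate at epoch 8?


n_drops = ⌊8/7⌋ = 1
lr = 0.2·0.1^1 = 0.2·0.1 = 0.02

0.02


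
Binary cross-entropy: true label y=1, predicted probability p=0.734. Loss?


BCE = -[y·ln(p) + (1-y)·ln(1-p)]
= -1·ln(0.734) - 0
= -ln(0.734) = 0.3092

0.3092


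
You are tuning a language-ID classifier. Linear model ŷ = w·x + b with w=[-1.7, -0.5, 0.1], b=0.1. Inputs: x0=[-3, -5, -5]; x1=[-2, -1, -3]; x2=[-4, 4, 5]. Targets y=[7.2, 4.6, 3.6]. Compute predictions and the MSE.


ŷ0 = (-1.7)·(-3) + (-0.5)·(-5) + (0.1)·(-5) + 0.1 = 7.2
ŷ1 = (-1.7)·(-2) + (-0.5)·(-1) + (0.1)·(-3) + 0.1 = 3.7
ŷ2 = (-1.7)·(-4) + (-0.5)·(4) + (0.1)·(5) + 0.1 = 5.4
errors² = [0.0, 0.81, 3.24]
MSE = 4.0500/3 = 1.35

1.35


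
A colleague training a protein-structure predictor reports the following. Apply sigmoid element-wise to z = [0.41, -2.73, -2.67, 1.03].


σ(0.41) = 1/(1+e^-0.41) = 0.6011
σ(-2.73) = 1/(1+e^2.73) = 0.0612
σ(-2.67) = 1/(1+e^2.67) = 0.0648
σ(1.03) = 1/(1+e^-1.03) = 0.7369
result = [0.6011, 0.0612, 0.0648, 0.7369]

[0.6011, 0.0612, 0.0648, 0.7369]


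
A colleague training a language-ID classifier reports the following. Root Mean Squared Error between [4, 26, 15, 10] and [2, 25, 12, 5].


MSE = 39/4 = 9.75
RMSE = √(39/4) = 3.1225

3.1225


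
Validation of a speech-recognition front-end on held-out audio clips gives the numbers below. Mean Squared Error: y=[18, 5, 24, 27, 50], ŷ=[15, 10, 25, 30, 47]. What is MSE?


Squared errors: (18-15)²=9, (5-10)²=25, (24-25)²=1, (27-30)²=9, (50-47)²=9
Sum = 53
MSE = 53/5 = 53/5

53/5


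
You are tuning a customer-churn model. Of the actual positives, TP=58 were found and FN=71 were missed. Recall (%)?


Recall = TP/(TP+FN)
= 58/(58+71)
= 58/129 = 44.96%

44.96%


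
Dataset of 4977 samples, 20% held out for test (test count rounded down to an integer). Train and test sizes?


Test = ⌊4977·20/100⌋ = 995
Train = 4977 - 995 = 3982

Train: 3982, Test: 995


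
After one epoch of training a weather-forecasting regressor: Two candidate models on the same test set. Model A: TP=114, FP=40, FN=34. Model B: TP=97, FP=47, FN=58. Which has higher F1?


Model A: P=114/154=0.7403, R=114/148=0.7703, F1=2PR/(P+R)=2TP/(2TP+FP+FN)=228/302=0.755
Model B: P=97/144=0.6736, R=97/155=0.6258, F1=2PR/(P+R)=2TP/(2TP+FP+FN)=194/299=0.6488
0.755 > 0.6488 → Model A

Model A


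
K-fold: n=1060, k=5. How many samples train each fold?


Fold size = 1060/5 = 212
Training per fold = 1060 - 212 = 848

848


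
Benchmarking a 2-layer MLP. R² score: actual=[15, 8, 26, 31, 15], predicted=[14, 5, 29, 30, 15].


ȳ = 19
SS_res = Σ(y-ŷ)² = 20
SS_tot = Σ(y-ȳ)² = 346
R² = 1 - SS_res/SS_tot = 1 - 0.0578 = 0.9422

0.9422


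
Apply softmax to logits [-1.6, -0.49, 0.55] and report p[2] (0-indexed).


Exponentials: e^-1.6=0.2019, e^-0.49=0.6126, e^0.55=1.7333
Sum = 2.5478
Softmax = [0.0792, 0.2405, 0.6803]
p[2] = 1.7333/2.5478 = 0.6803

0.6803


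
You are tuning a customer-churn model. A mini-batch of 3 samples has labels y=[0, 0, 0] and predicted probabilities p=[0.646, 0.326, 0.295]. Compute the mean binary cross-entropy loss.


L[0] = -ln(1-0.646) = -ln(0.354) = 1.0385
L[1] = -ln(1-0.326) = -ln(0.674) = 0.3945
L[2] = -ln(1-0.295) = -ln(0.705) = 0.3496
mean = (1.0385 + 0.3945 + 0.3496)/3 = 0.5942

0.5942


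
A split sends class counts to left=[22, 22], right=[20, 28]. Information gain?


Parent = [42, 50], H_parent = 0.9945
H_left = 1 (n=44), H_right = 0.9799 (n=48)
H_children = (44/92)·1 + (48/92)·0.9799 = 0.9895
IG = 0.9945 - 0.9895 = 0.005

0.005
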